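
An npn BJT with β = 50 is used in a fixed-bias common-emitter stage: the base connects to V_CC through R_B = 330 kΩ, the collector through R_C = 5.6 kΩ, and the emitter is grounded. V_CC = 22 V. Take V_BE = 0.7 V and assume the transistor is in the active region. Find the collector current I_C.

Base loop: V_CC = I_B·R_B + V_BE, so I_B = (22 − 0.7)/330 kΩ = 0.0645 mA.
In the active region I_C = β·I_B = 50 × 0.0645 = 3.23 mA.
Collector loop: V_CE = V_CC − I_C·R_C = 22 − 3.23×5.6 = 3.93 V.
Since V_CE = 3.93 V > V_CE(sat) ≈ 0.2 V, the transistor is in the active region as assumed.

I_C ≈ 3.2 mA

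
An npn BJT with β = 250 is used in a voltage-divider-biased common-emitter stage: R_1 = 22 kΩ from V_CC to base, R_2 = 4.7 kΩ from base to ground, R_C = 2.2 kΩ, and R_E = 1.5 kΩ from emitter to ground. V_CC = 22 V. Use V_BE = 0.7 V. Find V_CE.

V_CE ≈ 14 V

Thevenize the base divider: V_Th = V_CC·R_2/(R_1+R_2) = 22×4.7/26.7 = 3.87 V, R_Th = R_1‖R_2 = 3.87 kΩ.
Base-emitter loop: V_Th = I_B·R_Th + V_BE + (β+1)I_B·R_E, so I_B = (3.87 − 0.7) / (3.87 + 251×1.5) = 0.00834 mA.
I_C = β·I_B = 250×0.00834 = 2.09 mA, and I_E = (β+1)I_B = 2.09 mA.
V_CE = V_CC − I_C·R_C − I_E·R_E = 22 − 2.09×2.2 − 2.09×1.5 = 14.3 V.
V_CE = 14.3 V > 0.2 V confirms active-region operation.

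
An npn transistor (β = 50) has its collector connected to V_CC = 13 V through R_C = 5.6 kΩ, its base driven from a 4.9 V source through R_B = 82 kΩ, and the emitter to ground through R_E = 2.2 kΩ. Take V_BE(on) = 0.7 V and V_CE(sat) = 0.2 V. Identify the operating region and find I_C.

Assume active. Base-emitter loop: I_B = (V_BB − V_BE)/(R_B + (β+1)R_E) = (4.9 − 0.7)/(82 + 51×2.2) = 0.0216 mA.
I_C = β·I_B = 50×0.0216 = 1.08 mA.
V_CE = V_CC − I_C·R_C − I_E·R_E = 13 − 1.08×5.6 − 1.1×2.2 = 4.52 V > V_CE(sat), so the active-region assumption holds.

active; I_C ≈ 1.1 mA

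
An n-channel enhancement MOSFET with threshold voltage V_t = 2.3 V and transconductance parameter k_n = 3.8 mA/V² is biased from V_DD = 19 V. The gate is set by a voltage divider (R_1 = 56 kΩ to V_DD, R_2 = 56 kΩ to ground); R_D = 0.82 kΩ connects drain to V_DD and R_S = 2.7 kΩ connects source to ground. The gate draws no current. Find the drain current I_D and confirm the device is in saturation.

I_D ≈ 2.3 mA

V_G = V_DD·R_2/(R_1+R_2) = 19×56/112 = 9.5 V.
Assume saturation: I_D = (k_n/2)(V_GS − V_t)² with V_GS = V_G − I_D·R_S = 9.5 − 2.7·I_D.
Substituting gives 13.9·I_D² − 74.9·I_D + 98.5 = 0, with roots I_D = 2.26 or 3.14 mA.
The root I_D = 3.14 mA gives V_GS = 1.01 V ≤ V_t, so take I_D = 2.26 mA.
Then V_GS = 3.39 V and V_DS = V_DD − I_D(R_D+R_S) = 19 − 2.26×3.52 = 11 V.
Saturation requires V_DS ≥ V_GS − V_t = 1.09 V; 11 ≥ 1.09 ✓.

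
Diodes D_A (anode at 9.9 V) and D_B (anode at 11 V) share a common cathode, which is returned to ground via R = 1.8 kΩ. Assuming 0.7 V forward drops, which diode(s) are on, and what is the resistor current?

Only D_B conducts; I_R ≈ 5.7 mA

Assume both conduct. Then node N would need to be at both 9.9−0.7 = 9.2 V and 11−0.7 = 10.3 V, which is impossible.
Assume only D_B conducts: V_N = 11 − 0.7 = 10.3 V, so I_R = 10.3/1.8 = 5.72 mA.
Check D_A: its anode-to-cathode voltage is 9.9 − 10.3 = -0.4 V < 0.7 V, so it is off. The assumption is consistent.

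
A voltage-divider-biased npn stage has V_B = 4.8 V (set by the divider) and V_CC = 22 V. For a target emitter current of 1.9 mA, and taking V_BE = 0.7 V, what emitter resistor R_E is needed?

V_E = V_B − V_BE = 4.8 − 0.7 = 4.1 V.
R_E = V_E / I_E = 4.1 / 1.9 = 2.16 kΩ.

R_E ≈ 2.2 kΩ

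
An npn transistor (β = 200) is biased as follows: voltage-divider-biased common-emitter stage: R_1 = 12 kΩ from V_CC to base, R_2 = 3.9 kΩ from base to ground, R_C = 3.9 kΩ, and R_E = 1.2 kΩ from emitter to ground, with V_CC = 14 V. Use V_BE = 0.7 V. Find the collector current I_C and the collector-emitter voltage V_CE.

I_C ≈ 2.2 mA, V_CE ≈ 2.6 V

Thevenize the base divider: V_Th = V_CC·R_2/(R_1+R_2) = 14×3.9/15.9 = 3.43 V, R_Th = R_1‖R_2 = 2.94 kΩ.
Base-emitter loop: V_Th = I_B·R_Th + V_BE + (β+1)I_B·R_E, so I_B = (3.43 − 0.7) / (2.94 + 201×1.2) = 0.0112 mA.
I_C = β·I_B = 200×0.0112 = 2.24 mA, and I_E = (β+1)I_B = 2.25 mA.
V_CE = V_CC − I_C·R_C − I_E·R_E = 14 − 2.24×3.9 − 2.25×1.2 = 2.56 V.
V_CE = 2.56 V > 0.2 V confirms active-region operation.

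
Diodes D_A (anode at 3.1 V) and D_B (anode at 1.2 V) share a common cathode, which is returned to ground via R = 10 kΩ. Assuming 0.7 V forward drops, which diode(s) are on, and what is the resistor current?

Assume both conduct. Then node N would need to be at both 3.1−0.7 = 2.4 V and 1.2−0.7 = 0.5 V, which is impossible.
Assume only D_A conducts: V_N = 3.1 − 0.7 = 2.4 V, so I_R = 2.4/10 = 0.24 mA.
Check D_B: its anode-to-cathode voltage is 1.2 − 2.4 = -1.2 V < 0.7 V, so it is off. The assumption is consistent.

Only D_A conducts; I_R ≈ 0.24 mA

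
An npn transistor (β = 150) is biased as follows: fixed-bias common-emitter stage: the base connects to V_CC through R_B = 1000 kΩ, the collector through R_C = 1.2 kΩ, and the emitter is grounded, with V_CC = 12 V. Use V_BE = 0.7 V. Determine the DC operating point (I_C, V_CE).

I_C ≈ 1.7 mA, V_CE ≈ 10 V

Base loop: V_CC = I_B·R_B + V_BE, so I_B = (12 − 0.7)/1000 kΩ = 0.0113 mA.
In the active region I_C = β·I_B = 150 × 0.0113 = 1.7 mA.
Collector loop: V_CE = V_CC − I_C·R_C = 12 − 1.7×1.2 = 9.97 V.
Since V_CE = 9.97 V > V_CE(sat) ≈ 0.2 V, the transistor is in the active region as assumed.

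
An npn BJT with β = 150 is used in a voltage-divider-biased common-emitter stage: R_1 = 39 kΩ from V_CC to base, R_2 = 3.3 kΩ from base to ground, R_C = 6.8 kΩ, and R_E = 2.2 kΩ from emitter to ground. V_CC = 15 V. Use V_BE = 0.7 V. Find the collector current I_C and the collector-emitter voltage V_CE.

I_C ≈ 0.21 mA, V_CE ≈ 13 V

Thevenize the base divider: V_Th = V_CC·R_2/(R_1+R_2) = 15×3.3/42.3 = 1.17 V, R_Th = R_1‖R_2 = 3.04 kΩ.
Base-emitter loop: V_Th = I_B·R_Th + V_BE + (β+1)I_B·R_E, so I_B = (1.17 − 0.7) / (3.04 + 151×2.2) = 0.0014 mA.
I_C = β·I_B = 150×0.0014 = 0.21 mA, and I_E = (β+1)I_B = 0.212 mA.
V_CE = V_CC − I_C·R_C − I_E·R_E = 15 − 0.21×6.8 − 0.212×2.2 = 13.1 V.
V_CE = 13.1 V > 0.2 V confirms active-region operation.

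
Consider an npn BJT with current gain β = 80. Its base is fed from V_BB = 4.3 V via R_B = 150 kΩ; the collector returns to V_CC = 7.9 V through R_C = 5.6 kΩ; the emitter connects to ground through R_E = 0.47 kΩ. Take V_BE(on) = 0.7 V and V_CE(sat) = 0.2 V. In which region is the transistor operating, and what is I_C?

Assume active: I_B = (4.3 − 0.7)/(150 + 81×0.47) = 0.0191 mA, I_C = β·I_B = 1.53 mA.
Then V_CE = 7.9 − 1.53×5.6 − 1.55×0.47 = -1.4 V < 0.2 V — the active assumption fails.
Re-solve with V_CE = 0.2 V. KCL at the emitter: V_E/R_E = (V_BB−0.7−V_E)/R_B + (V_CC−0.2−V_E)/R_C, giving V_E = 0.605 V.
I_C = (V_CC − 0.2 − V_E)/R_C = (7.7 − 0.605)/5.6 = 1.27 mA.
Check: I_B = (3.6 − 0.605)/150 = 0.02 mA, and β·I_B = 1.6 mA > I_C, confirming saturation.

saturation; I_C ≈ 1.3 mA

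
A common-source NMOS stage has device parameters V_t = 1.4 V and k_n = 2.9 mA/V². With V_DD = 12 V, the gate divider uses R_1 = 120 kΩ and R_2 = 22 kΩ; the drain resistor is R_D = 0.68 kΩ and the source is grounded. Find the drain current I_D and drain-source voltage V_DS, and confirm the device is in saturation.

V_G = V_DD·R_2/(R_1+R_2) = 12×22/142 = 1.86 V. With the source grounded, V_GS = V_G = 1.86 V.
Assume saturation: I_D = (k_n/2)(V_GS − V_t)² = (2.9/2)×(1.86 − 1.4)² = 1.45×0.459² = 0.306 mA.
V_DS = V_DD − I_D·R_D = 12 − 0.306×0.68 = 11.8 V.
Saturation requires V_DS ≥ V_GS − V_t = 0.459 V; 11.8 ≥ 0.459 ✓.

I_D ≈ 0.31 mA, V_DS ≈ 12 V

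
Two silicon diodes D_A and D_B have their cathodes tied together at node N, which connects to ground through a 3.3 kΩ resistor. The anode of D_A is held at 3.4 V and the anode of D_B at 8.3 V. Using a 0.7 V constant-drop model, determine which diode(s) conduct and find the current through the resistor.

Assume both conduct. Then node N would need to be at both 3.4−0.7 = 2.7 V and 8.3−0.7 = 7.6 V, which is impossible.
Assume only D_B conducts: V_N = 8.3 − 0.7 = 7.6 V, so I_R = 7.6/3.3 = 2.3 mA.
Check D_A: its anode-to-cathode voltage is 3.4 − 7.6 = -4.2 V < 0.7 V, so it is off. The assumption is consistent.

Only D_B conducts; I_R ≈ 2.3 mA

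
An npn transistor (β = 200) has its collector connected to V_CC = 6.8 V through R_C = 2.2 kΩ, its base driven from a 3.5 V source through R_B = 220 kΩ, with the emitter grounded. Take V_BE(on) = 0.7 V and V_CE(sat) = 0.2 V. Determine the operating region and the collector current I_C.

Assume active. Base-emitter loop: I_B = (V_BB − V_BE)/R_B = (3.5 − 0.7)/220 = 0.0127 mA.
I_C = β·I_B = 200×0.0127 = 2.55 mA.
V_CE = V_CC − I_C·R_C = 6.8 − 2.55×2.2 = 1.2 V > V_CE(sat), so the active-region assumption holds.

active; I_C ≈ 2.5 mA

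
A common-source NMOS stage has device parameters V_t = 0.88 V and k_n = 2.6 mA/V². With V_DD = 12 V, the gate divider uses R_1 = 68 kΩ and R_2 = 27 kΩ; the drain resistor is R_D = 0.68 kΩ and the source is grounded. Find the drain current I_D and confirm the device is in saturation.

I_D ≈ 8.3 mA

V_G = V_DD·R_2/(R_1+R_2) = 12×27/95 = 3.41 V. With the source grounded, V_GS = V_G = 3.41 V.
Assume saturation: I_D = (k_n/2)(V_GS − V_t)² = (2.6/2)×(3.41 − 0.88)² = 1.3×2.53² = 8.32 mA.
V_DS = V_DD − I_D·R_D = 12 − 8.32×0.68 = 6.34 V.
Saturation requires V_DS ≥ V_GS − V_t = 2.53 V; 6.34 ≥ 2.53 ✓.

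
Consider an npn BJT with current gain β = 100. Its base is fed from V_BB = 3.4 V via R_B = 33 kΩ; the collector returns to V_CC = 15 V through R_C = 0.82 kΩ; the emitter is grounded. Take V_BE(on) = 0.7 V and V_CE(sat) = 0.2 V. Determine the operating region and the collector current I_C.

active; I_C ≈ 8.2 mA

Assume active. Base-emitter loop: I_B = (V_BB − V_BE)/R_B = (3.4 − 0.7)/33 = 0.0818 mA.
I_C = β·I_B = 100×0.0818 = 8.18 mA.
V_CE = V_CC − I_C·R_C = 15 − 8.18×0.82 = 8.29 V > V_CE(sat), so the active-region assumption holds.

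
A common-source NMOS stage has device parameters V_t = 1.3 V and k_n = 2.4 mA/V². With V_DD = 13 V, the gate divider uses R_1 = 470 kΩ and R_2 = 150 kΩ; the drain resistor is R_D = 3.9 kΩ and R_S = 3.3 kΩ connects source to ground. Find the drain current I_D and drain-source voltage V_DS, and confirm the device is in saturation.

V_G = V_DD·R_2/(R_1+R_2) = 13×150/620 = 3.15 V.
Assume saturation: I_D = (k_n/2)(V_GS − V_t)² with V_GS = V_G − I_D·R_S = 3.15 − 3.3·I_D.
Substituting gives 13.1·I_D² − 15.6·I_D + 4.09 = 0, with roots I_D = 0.387 or 0.808 mA.
The root I_D = 0.808 mA gives V_GS = 0.48 V ≤ V_t, so take I_D = 0.387 mA.
Then V_GS = 1.87 V and V_DS = V_DD − I_D(R_D+R_S) = 13 − 0.387×7.2 = 10.2 V.
Saturation requires V_DS ≥ V_GS − V_t = 0.568 V; 10.2 ≥ 0.568 ✓.

I_D ≈ 0.39 mA, V_DS ≈ 10 V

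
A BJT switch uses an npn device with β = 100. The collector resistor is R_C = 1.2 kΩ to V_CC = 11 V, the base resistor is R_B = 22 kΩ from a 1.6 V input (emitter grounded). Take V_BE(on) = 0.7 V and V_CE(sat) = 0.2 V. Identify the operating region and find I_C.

Assume active. Base-emitter loop: I_B = (V_BB − V_BE)/R_B = (1.6 − 0.7)/22 = 0.0409 mA.
I_C = β·I_B = 100×0.0409 = 4.09 mA.
V_CE = V_CC − I_C·R_C = 11 − 4.09×1.2 = 6.09 V > V_CE(sat), so the active-region assumption holds.

active; I_C ≈ 4.1 mA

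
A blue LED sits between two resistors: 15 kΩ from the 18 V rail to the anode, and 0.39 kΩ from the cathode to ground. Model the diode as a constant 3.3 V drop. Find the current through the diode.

The two resistors are in series with the diode, so KVL gives 18 = I·15 + 3.3 + I·0.39.
I = (18 − 3.3) / (15 + 0.39) kΩ = 14.7 / 15.4 = 0.955 mA.

I ≈ 0.96 mA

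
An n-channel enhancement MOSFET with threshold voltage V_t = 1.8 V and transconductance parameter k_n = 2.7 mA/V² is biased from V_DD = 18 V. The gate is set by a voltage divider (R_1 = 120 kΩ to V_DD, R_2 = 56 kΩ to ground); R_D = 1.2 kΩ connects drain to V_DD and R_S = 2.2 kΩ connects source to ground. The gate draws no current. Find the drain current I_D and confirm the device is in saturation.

I_D ≈ 1.3 mA

V_G = V_DD·R_2/(R_1+R_2) = 18×56/176 = 5.73 V.
Assume saturation: I_D = (k_n/2)(V_GS − V_t)² with V_GS = V_G − I_D·R_S = 5.73 − 2.2·I_D.
Substituting gives 6.53·I_D² − 24.3·I_D + 20.8 = 0, with roots I_D = 1.33 or 2.39 mA.
The root I_D = 2.39 mA gives V_GS = 0.469 V ≤ V_t, so take I_D = 1.33 mA.
Then V_GS = 2.79 V and V_DS = V_DD − I_D(R_D+R_S) = 18 − 1.33×3.4 = 13.5 V.
Saturation requires V_DS ≥ V_GS − V_t = 0.994 V; 13.5 ≥ 0.994 ✓.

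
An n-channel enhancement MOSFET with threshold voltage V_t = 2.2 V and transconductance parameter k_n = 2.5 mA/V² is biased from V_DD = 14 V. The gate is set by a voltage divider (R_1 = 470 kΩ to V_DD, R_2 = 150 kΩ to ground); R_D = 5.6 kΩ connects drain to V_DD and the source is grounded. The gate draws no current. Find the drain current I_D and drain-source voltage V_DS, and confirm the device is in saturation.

I_D ≈ 1.8 mA, V_DS ≈ 4.1 V

V_G = V_DD·R_2/(R_1+R_2) = 14×150/620 = 3.39 V. With the source grounded, V_GS = V_G = 3.39 V.
Assume saturation: I_D = (k_n/2)(V_GS − V_t)² = (2.5/2)×(3.39 − 2.2)² = 1.25×1.19² = 1.76 mA.
V_DS = V_DD − I_D·R_D = 14 − 1.76×5.6 = 4.14 V.
Saturation requires V_DS ≥ V_GS − V_t = 1.19 V; 4.14 ≥ 1.19 ✓.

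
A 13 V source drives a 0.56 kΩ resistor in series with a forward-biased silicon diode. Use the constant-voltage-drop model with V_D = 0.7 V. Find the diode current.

KVL around the loop: 13 = V_D + I·R = 0.7 + I × 0.56 kΩ.
So I = (13 − 0.7) / 0.56 kΩ = 12.3 / 0.56 = 22 mA.

I ≈ 22 mA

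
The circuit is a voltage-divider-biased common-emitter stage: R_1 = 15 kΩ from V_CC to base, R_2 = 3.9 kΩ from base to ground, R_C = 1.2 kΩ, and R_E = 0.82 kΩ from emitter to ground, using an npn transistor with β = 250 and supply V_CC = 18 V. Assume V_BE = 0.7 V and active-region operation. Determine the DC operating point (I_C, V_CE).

I_C ≈ 3.6 mA, V_CE ≈ 11 V

Thevenize the base divider: V_Th = V_CC·R_2/(R_1+R_2) = 18×3.9/18.9 = 3.71 V, R_Th = R_1‖R_2 = 3.1 kΩ.
Base-emitter loop: V_Th = I_B·R_Th + V_BE + (β+1)I_B·R_E, so I_B = (3.71 − 0.7) / (3.1 + 251×0.82) = 0.0144 mA.
I_C = β·I_B = 250×0.0144 = 3.61 mA, and I_E = (β+1)I_B = 3.62 mA.
V_CE = V_CC − I_C·R_C − I_E·R_E = 18 − 3.61×1.2 − 3.62×0.82 = 10.7 V.
V_CE = 10.7 V > 0.2 V confirms active-region operation.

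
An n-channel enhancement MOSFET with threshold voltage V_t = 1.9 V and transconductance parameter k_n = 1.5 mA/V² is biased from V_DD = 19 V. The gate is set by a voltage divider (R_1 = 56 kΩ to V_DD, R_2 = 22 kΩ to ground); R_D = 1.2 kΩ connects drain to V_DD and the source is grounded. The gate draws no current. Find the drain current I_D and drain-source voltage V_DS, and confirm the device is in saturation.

I_D ≈ 9 mA, V_DS ≈ 8.2 V

V_G = V_DD·R_2/(R_1+R_2) = 19×22/78 = 5.36 V. With the source grounded, V_GS = V_G = 5.36 V.
Assume saturation: I_D = (k_n/2)(V_GS − V_t)² = (1.5/2)×(5.36 − 1.9)² = 0.75×3.46² = 8.97 mA.
V_DS = V_DD − I_D·R_D = 19 − 8.97×1.2 = 8.23 V.
Saturation requires V_DS ≥ V_GS − V_t = 3.46 V; 8.23 ≥ 3.46 ✓.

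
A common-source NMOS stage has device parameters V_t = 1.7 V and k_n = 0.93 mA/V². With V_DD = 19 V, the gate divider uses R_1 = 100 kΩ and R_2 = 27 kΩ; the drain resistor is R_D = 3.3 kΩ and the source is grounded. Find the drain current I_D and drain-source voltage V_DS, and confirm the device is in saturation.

I_D ≈ 2.5 mA, V_DS ≈ 11 V

V_G = V_DD·R_2/(R_1+R_2) = 19×27/127 = 4.04 V. With the source grounded, V_GS = V_G = 4.04 V.
Assume saturation: I_D = (k_n/2)(V_GS − V_t)² = (0.93/2)×(4.04 − 1.7)² = 0.465×2.34² = 2.54 mA.
V_DS = V_DD − I_D·R_D = 19 − 2.54×3.3 = 10.6 V.
Saturation requires V_DS ≥ V_GS − V_t = 2.34 V; 10.6 ≥ 2.34 ✓.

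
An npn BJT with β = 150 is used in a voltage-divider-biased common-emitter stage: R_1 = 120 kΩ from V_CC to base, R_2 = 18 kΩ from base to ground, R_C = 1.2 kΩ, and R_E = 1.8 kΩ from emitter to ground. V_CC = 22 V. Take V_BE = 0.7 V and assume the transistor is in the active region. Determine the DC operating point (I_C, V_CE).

I_C ≈ 1.1 mA, V_CE ≈ 19 V

Thevenize the base divider: V_Th = V_CC·R_2/(R_1+R_2) = 22×18/138 = 2.87 V, R_Th = R_1‖R_2 = 15.7 kΩ.
Base-emitter loop: V_Th = I_B·R_Th + V_BE + (β+1)I_B·R_E, so I_B = (2.87 − 0.7) / (15.7 + 151×1.8) = 0.00755 mA.
I_C = β·I_B = 150×0.00755 = 1.13 mA, and I_E = (β+1)I_B = 1.14 mA.
V_CE = V_CC − I_C·R_C − I_E·R_E = 22 − 1.13×1.2 − 1.14×1.8 = 18.6 V.
V_CE = 18.6 V > 0.2 V confirms active-region operation.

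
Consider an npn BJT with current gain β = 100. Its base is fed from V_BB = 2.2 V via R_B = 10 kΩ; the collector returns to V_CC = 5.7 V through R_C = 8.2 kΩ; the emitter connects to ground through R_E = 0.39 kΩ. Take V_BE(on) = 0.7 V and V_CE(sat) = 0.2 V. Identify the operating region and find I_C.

saturation; I_C ≈ 0.63 mA

Assume active: I_B = (2.2 − 0.7)/(10 + 101×0.39) = 0.0304 mA, I_C = β·I_B = 3.04 mA.
Then V_CE = 5.7 − 3.04×8.2 − 3.07×0.39 = -20.4 V < 0.2 V — the active assumption fails.
Re-solve with V_CE = 0.2 V. KCL at the emitter: V_E/R_E = (V_BB−0.7−V_E)/R_B + (V_CC−0.2−V_E)/R_C, giving V_E = 0.295 V.
I_C = (V_CC − 0.2 − V_E)/R_C = (5.5 − 0.295)/8.2 = 0.635 mA.
Check: I_B = (1.5 − 0.295)/10 = 0.121 mA, and β·I_B = 12.1 mA > I_C, confirming saturation.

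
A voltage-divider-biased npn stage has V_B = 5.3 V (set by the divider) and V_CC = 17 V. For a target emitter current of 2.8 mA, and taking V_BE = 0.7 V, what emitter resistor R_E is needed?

V_E = V_B − V_BE = 5.3 − 0.7 = 4.6 V.
R_E = V_E / I_E = 4.6 / 2.8 = 1.64 kΩ.

R_E ≈ 1.6 kΩ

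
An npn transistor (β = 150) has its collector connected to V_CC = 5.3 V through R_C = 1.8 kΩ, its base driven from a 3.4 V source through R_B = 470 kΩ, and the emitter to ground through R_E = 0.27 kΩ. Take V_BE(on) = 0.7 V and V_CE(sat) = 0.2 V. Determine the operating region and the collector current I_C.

active; I_C ≈ 0.79 mA

Assume active. Base-emitter loop: I_B = (V_BB − V_BE)/(R_B + (β+1)R_E) = (3.4 − 0.7)/(470 + 151×0.27) = 0.00529 mA.
I_C = β·I_B = 150×0.00529 = 0.793 mA.
V_CE = V_CC − I_C·R_C − I_E·R_E = 5.3 − 0.793×1.8 − 0.798×0.27 = 3.66 V > V_CE(sat), so the active-region assumption holds.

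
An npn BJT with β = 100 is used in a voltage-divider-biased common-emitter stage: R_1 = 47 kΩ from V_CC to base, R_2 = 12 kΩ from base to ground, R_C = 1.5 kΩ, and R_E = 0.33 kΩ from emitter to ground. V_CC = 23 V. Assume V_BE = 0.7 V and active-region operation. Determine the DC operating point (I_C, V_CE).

Thevenize the base divider: V_Th = V_CC·R_2/(R_1+R_2) = 23×12/59 = 4.68 V, R_Th = R_1‖R_2 = 9.56 kΩ.
Base-emitter loop: V_Th = I_B·R_Th + V_BE + (β+1)I_B·R_E, so I_B = (4.68 − 0.7) / (9.56 + 101×0.33) = 0.0927 mA.
I_C = β·I_B = 100×0.0927 = 9.27 mA, and I_E = (β+1)I_B = 9.37 mA.
V_CE = V_CC − I_C·R_C − I_E·R_E = 23 − 9.27×1.5 − 9.37×0.33 = 6 V.
V_CE = 6 V > 0.2 V confirms active-region operation.

I_C ≈ 9.3 mA, V_CE ≈ 6 V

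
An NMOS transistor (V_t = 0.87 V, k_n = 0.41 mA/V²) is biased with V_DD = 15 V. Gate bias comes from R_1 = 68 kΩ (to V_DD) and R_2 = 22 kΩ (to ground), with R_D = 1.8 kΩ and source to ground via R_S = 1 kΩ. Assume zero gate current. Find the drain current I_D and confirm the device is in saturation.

V_G = V_DD·R_2/(R_1+R_2) = 15×22/90 = 3.67 V.
Assume saturation: I_D = (k_n/2)(V_GS − V_t)² with V_GS = V_G − I_D·R_S = 3.67 − 1·I_D.
Substituting gives 0.205·I_D² − 2.15·I_D + 1.6 = 0, with roots I_D = 0.81 or 9.66 mA.
The root I_D = 9.66 mA gives V_GS = -6 V ≤ V_t, so take I_D = 0.81 mA.
Then V_GS = 2.86 V and V_DS = V_DD − I_D(R_D+R_S) = 15 − 0.81×2.8 = 12.7 V.
Saturation requires V_DS ≥ V_GS − V_t = 1.99 V; 12.7 ≥ 1.99 ✓.

I_D ≈ 0.81 mA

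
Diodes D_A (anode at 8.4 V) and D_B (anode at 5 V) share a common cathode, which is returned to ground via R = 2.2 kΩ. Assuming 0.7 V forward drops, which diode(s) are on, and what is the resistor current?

Assume both conduct. Then node N would need to be at both 8.4−0.7 = 7.7 V and 5−0.7 = 4.3 V, which is impossible.
Assume only D_A conducts: V_N = 8.4 − 0.7 = 7.7 V, so I_R = 7.7/2.2 = 3.5 mA.
Check D_B: its anode-to-cathode voltage is 5 − 7.7 = -2.7 V < 0.7 V, so it is off. The assumption is consistent.

Only D_A conducts; I_R ≈ 3.5 mA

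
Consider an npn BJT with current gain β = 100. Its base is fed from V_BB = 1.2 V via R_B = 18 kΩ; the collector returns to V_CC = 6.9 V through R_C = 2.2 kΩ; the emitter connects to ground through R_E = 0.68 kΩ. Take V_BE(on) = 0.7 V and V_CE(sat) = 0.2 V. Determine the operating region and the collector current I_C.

active; I_C ≈ 0.58 mA

Assume active. Base-emitter loop: I_B = (V_BB − V_BE)/(R_B + (β+1)R_E) = (1.2 − 0.7)/(18 + 101×0.68) = 0.00577 mA.
I_C = β·I_B = 100×0.00577 = 0.577 mA.
V_CE = V_CC − I_C·R_C − I_E·R_E = 6.9 − 0.577×2.2 − 0.583×0.68 = 5.23 V > V_CE(sat), so the active-region assumption holds.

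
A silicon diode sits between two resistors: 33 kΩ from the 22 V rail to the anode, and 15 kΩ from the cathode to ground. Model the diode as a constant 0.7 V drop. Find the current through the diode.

The two resistors are in series with the diode, so KVL gives 22 = I·33 + 0.7 + I·15.
I = (22 − 0.7) / (33 + 15) kΩ = 21.3 / 48 = 0.444 mA.

I ≈ 0.44 mA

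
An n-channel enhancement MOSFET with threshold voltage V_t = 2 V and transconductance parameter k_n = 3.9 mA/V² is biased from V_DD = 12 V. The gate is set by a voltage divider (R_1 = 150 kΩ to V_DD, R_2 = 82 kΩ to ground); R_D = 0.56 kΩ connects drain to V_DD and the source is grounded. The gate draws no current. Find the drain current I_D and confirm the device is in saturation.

V_G = V_DD·R_2/(R_1+R_2) = 12×82/232 = 4.24 V. With the source grounded, V_GS = V_G = 4.24 V.
Assume saturation: I_D = (k_n/2)(V_GS − V_t)² = (3.9/2)×(4.24 − 2)² = 1.95×2.24² = 9.8 mA.
V_DS = V_DD − I_D·R_D = 12 − 9.8×0.56 = 6.51 V.
Saturation requires V_DS ≥ V_GS − V_t = 2.24 V; 6.51 ≥ 2.24 ✓.

I_D ≈ 9.8 mA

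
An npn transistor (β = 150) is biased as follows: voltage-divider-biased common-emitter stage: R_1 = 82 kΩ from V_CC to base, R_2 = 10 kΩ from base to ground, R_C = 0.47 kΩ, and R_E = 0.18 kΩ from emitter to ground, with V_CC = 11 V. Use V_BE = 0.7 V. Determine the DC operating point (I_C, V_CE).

I_C ≈ 2.1 mA, V_CE ≈ 9.7 V

Thevenize the base divider: V_Th = V_CC·R_2/(R_1+R_2) = 11×10/92 = 1.2 V, R_Th = R_1‖R_2 = 8.91 kΩ.
Base-emitter loop: V_Th = I_B·R_Th + V_BE + (β+1)I_B·R_E, so I_B = (1.2 − 0.7) / (8.91 + 151×0.18) = 0.0137 mA.
I_C = β·I_B = 150×0.0137 = 2.06 mA, and I_E = (β+1)I_B = 2.07 mA.
V_CE = V_CC − I_C·R_C − I_E·R_E = 11 − 2.06×0.47 − 2.07×0.18 = 9.66 V.
V_CE = 9.66 V > 0.2 V confirms active-region operation.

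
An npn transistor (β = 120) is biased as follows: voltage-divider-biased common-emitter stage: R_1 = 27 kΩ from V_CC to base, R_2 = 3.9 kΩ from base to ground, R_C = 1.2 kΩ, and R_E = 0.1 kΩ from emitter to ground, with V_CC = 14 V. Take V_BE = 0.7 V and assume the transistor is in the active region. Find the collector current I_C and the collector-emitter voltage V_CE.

I_C ≈ 8.3 mA, V_CE ≈ 3.3 V

Thevenize the base divider: V_Th = V_CC·R_2/(R_1+R_2) = 14×3.9/30.9 = 1.77 V, R_Th = R_1‖R_2 = 3.41 kΩ.
Base-emitter loop: V_Th = I_B·R_Th + V_BE + (β+1)I_B·R_E, so I_B = (1.77 − 0.7) / (3.41 + 121×0.1) = 0.0688 mA.
I_C = β·I_B = 120×0.0688 = 8.26 mA, and I_E = (β+1)I_B = 8.33 mA.
V_CE = V_CC − I_C·R_C − I_E·R_E = 14 − 8.26×1.2 − 8.33×0.1 = 3.26 V.
V_CE = 3.26 V > 0.2 V confirms active-region operation.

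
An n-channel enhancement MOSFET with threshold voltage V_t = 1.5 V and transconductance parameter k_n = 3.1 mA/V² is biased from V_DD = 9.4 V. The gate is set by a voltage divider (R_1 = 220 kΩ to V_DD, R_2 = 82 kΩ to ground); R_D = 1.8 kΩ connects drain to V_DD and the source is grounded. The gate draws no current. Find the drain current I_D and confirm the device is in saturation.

V_G = V_DD·R_2/(R_1+R_2) = 9.4×82/302 = 2.55 V. With the source grounded, V_GS = V_G = 2.55 V.
Assume saturation: I_D = (k_n/2)(V_GS − V_t)² = (3.1/2)×(2.55 − 1.5)² = 1.55×1.05² = 1.72 mA.
V_DS = V_DD − I_D·R_D = 9.4 − 1.72×1.8 = 6.31 V.
Saturation requires V_DS ≥ V_GS − V_t = 1.05 V; 6.31 ≥ 1.05 ✓.

I_D ≈ 1.7 mA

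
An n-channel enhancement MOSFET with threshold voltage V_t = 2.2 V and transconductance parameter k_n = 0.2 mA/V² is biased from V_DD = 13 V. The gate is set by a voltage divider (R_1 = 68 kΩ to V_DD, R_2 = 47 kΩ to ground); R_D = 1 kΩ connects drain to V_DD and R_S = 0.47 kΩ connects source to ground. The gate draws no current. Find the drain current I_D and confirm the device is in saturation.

V_G = V_DD·R_2/(R_1+R_2) = 13×47/115 = 5.31 V.
Assume saturation: I_D = (k_n/2)(V_GS − V_t)² with V_GS = V_G − I_D·R_S = 5.31 − 0.47·I_D.
Substituting gives 0.0221·I_D² − 1.29·I_D + 0.969 = 0, with roots I_D = 0.76 or 57.8 mA.
The root I_D = 57.8 mA gives V_GS = -21.8 V ≤ V_t, so take I_D = 0.76 mA.
Then V_GS = 4.96 V and V_DS = V_DD − I_D(R_D+R_S) = 13 − 0.76×1.47 = 11.9 V.
Saturation requires V_DS ≥ V_GS − V_t = 2.76 V; 11.9 ≥ 2.76 ✓.

I_D ≈ 0.76 mA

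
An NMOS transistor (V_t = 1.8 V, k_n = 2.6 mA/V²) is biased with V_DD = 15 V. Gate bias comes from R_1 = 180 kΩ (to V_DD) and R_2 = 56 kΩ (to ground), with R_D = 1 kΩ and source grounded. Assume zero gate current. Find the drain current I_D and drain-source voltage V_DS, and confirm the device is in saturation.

I_D ≈ 4 mA, V_DS ≈ 11 V

V_G = V_DD·R_2/(R_1+R_2) = 15×56/236 = 3.56 V. With the source grounded, V_GS = V_G = 3.56 V.
Assume saturation: I_D = (k_n/2)(V_GS − V_t)² = (2.6/2)×(3.56 − 1.8)² = 1.3×1.76² = 4.02 mA.
V_DS = V_DD − I_D·R_D = 15 − 4.02×1 = 11 V.
Saturation requires V_DS ≥ V_GS − V_t = 1.76 V; 11 ≥ 1.76 ✓.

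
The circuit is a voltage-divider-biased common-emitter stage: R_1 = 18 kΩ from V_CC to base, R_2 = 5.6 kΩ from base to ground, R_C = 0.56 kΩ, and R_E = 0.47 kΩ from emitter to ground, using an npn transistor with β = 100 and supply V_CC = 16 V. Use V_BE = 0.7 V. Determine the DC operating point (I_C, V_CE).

Thevenize the base divider: V_Th = V_CC·R_2/(R_1+R_2) = 16×5.6/23.6 = 3.8 V, R_Th = R_1‖R_2 = 4.27 kΩ.
Base-emitter loop: V_Th = I_B·R_Th + V_BE + (β+1)I_B·R_E, so I_B = (3.8 − 0.7) / (4.27 + 101×0.47) = 0.0598 mA.
I_C = β·I_B = 100×0.0598 = 5.98 mA, and I_E = (β+1)I_B = 6.04 mA.
V_CE = V_CC − I_C·R_C − I_E·R_E = 16 − 5.98×0.56 − 6.04×0.47 = 9.81 V.
V_CE = 9.81 V > 0.2 V confirms active-region operation.

I_C ≈ 6 mA, V_CE ≈ 9.8 V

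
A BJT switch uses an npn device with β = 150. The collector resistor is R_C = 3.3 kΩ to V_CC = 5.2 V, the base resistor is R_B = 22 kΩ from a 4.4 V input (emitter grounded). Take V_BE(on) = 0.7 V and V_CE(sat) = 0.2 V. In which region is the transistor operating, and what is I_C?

Assume active: I_B = (4.4 − 0.7)/22 = 0.168 mA, giving I_C = β·I_B = 25.2 mA.
But then V_CE = 5.2 − 25.2×3.3 = -78 V < V_CE(sat) = 0.2 V — impossible in the active region.
So the transistor is saturated. With V_CE = 0.2 V, I_C = (V_CC − 0.2)/R_C = 5/3.3 = 1.52 mA.
Check: β·I_B = 25.2 mA > I_C = 1.52 mA, confirming saturation.

saturation; I_C ≈ 1.5 mA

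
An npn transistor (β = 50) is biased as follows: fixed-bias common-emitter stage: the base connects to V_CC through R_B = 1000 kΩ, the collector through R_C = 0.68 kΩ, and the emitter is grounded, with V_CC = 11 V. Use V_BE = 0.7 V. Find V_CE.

V_CE ≈ 11 V

Base loop: V_CC = I_B·R_B + V_BE, so I_B = (11 − 0.7)/1000 kΩ = 0.0103 mA.
In the active region I_C = β·I_B = 50 × 0.0103 = 0.515 mA.
Collector loop: V_CE = V_CC − I_C·R_C = 11 − 0.515×0.68 = 10.6 V.
Since V_CE = 10.6 V > V_CE(sat) ≈ 0.2 V, the transistor is in the active region as assumed.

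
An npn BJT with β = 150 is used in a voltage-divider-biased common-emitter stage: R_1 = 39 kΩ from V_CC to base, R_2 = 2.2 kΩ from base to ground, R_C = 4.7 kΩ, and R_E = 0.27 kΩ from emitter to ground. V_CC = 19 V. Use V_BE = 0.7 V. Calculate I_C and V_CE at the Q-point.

I_C ≈ 1.1 mA, V_CE ≈ 14 V

Thevenize the base divider: V_Th = V_CC·R_2/(R_1+R_2) = 19×2.2/41.2 = 1.01 V, R_Th = R_1‖R_2 = 2.08 kΩ.
Base-emitter loop: V_Th = I_B·R_Th + V_BE + (β+1)I_B·R_E, so I_B = (1.01 − 0.7) / (2.08 + 151×0.27) = 0.00734 mA.
I_C = β·I_B = 150×0.00734 = 1.1 mA, and I_E = (β+1)I_B = 1.11 mA.
V_CE = V_CC − I_C·R_C − I_E·R_E = 19 − 1.1×4.7 − 1.11×0.27 = 13.5 V.
V_CE = 13.5 V > 0.2 V confirms active-region operation.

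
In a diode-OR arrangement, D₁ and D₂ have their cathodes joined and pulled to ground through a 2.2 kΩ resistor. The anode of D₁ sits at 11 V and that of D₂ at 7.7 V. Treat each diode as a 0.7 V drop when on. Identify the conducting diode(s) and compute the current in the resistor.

Only D₁ conducts; I_R ≈ 4.7 mA

Assume both conduct. Then node N would need to be at both 11−0.7 = 10.3 V and 7.7−0.7 = 7 V, which is impossible.
Assume only D₁ conducts: V_N = 11 − 0.7 = 10.3 V, so I_R = 10.3/2.2 = 4.68 mA.
Check D₂: its anode-to-cathode voltage is 7.7 − 10.3 = -2.6 V < 0.7 V, so it is off. The assumption is consistent.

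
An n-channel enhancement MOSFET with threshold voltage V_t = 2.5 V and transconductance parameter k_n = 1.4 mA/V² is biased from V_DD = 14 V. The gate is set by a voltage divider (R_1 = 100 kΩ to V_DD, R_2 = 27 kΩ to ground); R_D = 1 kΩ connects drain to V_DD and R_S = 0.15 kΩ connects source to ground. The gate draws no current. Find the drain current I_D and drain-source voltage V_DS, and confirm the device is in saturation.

V_G = V_DD·R_2/(R_1+R_2) = 14×27/127 = 2.98 V.
Assume saturation: I_D = (k_n/2)(V_GS − V_t)² with V_GS = V_G − I_D·R_S = 2.98 − 0.15·I_D.
Substituting gives 0.0158·I_D² − 1.1·I_D + 0.159 = 0, with roots I_D = 0.145 or 69.7 mA.
The root I_D = 69.7 mA gives V_GS = -7.48 V ≤ V_t, so take I_D = 0.145 mA.
Then V_GS = 2.95 V and V_DS = V_DD − I_D(R_D+R_S) = 14 − 0.145×1.15 = 13.8 V.
Saturation requires V_DS ≥ V_GS − V_t = 0.455 V; 13.8 ≥ 0.455 ✓.

I_D ≈ 0.14 mA, V_DS ≈ 14 V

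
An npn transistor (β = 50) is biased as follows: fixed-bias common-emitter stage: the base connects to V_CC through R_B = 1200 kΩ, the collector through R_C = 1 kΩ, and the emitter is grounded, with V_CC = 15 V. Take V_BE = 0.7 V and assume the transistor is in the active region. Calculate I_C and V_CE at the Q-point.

I_C ≈ 0.6 mA, V_CE ≈ 14 V

Base loop: V_CC = I_B·R_B + V_BE, so I_B = (15 − 0.7)/1200 kΩ = 0.0119 mA.
In the active region I_C = β·I_B = 50 × 0.0119 = 0.596 mA.
Collector loop: V_CE = V_CC − I_C·R_C = 15 − 0.596×1 = 14.4 V.
Since V_CE = 14.4 V > V_CE(sat) ≈ 0.2 V, the transistor is in the active region as assumed.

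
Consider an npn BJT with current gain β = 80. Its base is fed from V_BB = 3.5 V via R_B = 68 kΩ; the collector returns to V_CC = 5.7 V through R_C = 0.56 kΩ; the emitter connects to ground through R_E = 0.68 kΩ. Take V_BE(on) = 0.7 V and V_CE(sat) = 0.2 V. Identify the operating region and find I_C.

active; I_C ≈ 1.8 mA

Assume active. Base-emitter loop: I_B = (V_BB − V_BE)/(R_B + (β+1)R_E) = (3.5 − 0.7)/(68 + 81×0.68) = 0.0227 mA.
I_C = β·I_B = 80×0.0227 = 1.82 mA.
V_CE = V_CC − I_C·R_C − I_E·R_E = 5.7 − 1.82×0.56 − 1.84×0.68 = 3.43 V > V_CE(sat), so the active-region assumption holds.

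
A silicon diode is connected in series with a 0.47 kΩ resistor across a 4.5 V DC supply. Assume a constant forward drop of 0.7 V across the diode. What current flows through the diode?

KVL around the loop: 4.5 = V_D + I·R = 0.7 + I × 0.47 kΩ.
So I = (4.5 − 0.7) / 0.47 kΩ = 3.8 / 0.47 = 8.09 mA.

I ≈ 8.1 mA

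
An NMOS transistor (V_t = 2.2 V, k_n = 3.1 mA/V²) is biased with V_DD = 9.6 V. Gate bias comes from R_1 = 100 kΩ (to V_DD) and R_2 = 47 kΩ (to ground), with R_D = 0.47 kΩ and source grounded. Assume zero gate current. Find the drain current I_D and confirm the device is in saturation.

I_D ≈ 1.2 mA

V_G = V_DD·R_2/(R_1+R_2) = 9.6×47/147 = 3.07 V. With the source grounded, V_GS = V_G = 3.07 V.
Assume saturation: I_D = (k_n/2)(V_GS − V_t)² = (3.1/2)×(3.07 − 2.2)² = 1.55×0.869² = 1.17 mA.
V_DS = V_DD − I_D·R_D = 9.6 − 1.17×0.47 = 9.05 V.
Saturation requires V_DS ≥ V_GS − V_t = 0.869 V; 9.05 ≥ 0.869 ✓.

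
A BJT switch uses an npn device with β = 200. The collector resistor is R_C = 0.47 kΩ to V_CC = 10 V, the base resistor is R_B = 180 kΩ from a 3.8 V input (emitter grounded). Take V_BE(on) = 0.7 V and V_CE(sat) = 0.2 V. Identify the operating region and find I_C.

active; I_C ≈ 3.4 mA

Assume active. Base-emitter loop: I_B = (V_BB − V_BE)/R_B = (3.8 − 0.7)/180 = 0.0172 mA.
I_C = β·I_B = 200×0.0172 = 3.44 mA.
V_CE = V_CC − I_C·R_C = 10 − 3.44×0.47 = 8.38 V > V_CE(sat), so the active-region assumption holds.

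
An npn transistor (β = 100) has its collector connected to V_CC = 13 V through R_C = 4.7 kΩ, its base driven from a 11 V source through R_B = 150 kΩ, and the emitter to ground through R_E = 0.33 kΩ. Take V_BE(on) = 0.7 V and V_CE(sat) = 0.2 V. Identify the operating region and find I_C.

Assume active: I_B = (11 − 0.7)/(150 + 101×0.33) = 0.0562 mA, I_C = β·I_B = 5.62 mA.
Then V_CE = 13 − 5.62×4.7 − 5.67×0.33 = -15.3 V < 0.2 V — the active assumption fails.
Re-solve with V_CE = 0.2 V. KCL at the emitter: V_E/R_E = (V_BB−0.7−V_E)/R_B + (V_CC−0.2−V_E)/R_C, giving V_E = 0.859 V.
I_C = (V_CC − 0.2 − V_E)/R_C = (12.8 − 0.859)/4.7 = 2.54 mA.
Check: I_B = (10.3 − 0.859)/150 = 0.0629 mA, and β·I_B = 6.29 mA > I_C, confirming saturation.

saturation; I_C ≈ 2.5 mA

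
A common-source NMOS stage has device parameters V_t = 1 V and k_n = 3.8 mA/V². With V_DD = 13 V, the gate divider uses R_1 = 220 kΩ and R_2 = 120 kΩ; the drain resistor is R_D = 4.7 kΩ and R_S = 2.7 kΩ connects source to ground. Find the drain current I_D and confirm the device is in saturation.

V_G = V_DD·R_2/(R_1+R_2) = 13×120/340 = 4.59 V.
Assume saturation: I_D = (k_n/2)(V_GS − V_t)² with V_GS = V_G − I_D·R_S = 4.59 − 2.7·I_D.
Substituting gives 13.9·I_D² − 37.8·I_D + 24.5 = 0, with roots I_D = 1.05 or 1.68 mA.
The root I_D = 1.68 mA gives V_GS = 0.0605 V ≤ V_t, so take I_D = 1.05 mA.
Then V_GS = 1.74 V and V_DS = V_DD − I_D(R_D+R_S) = 13 − 1.05×7.4 = 5.21 V.
Saturation requires V_DS ≥ V_GS − V_t = 0.745 V; 5.21 ≥ 0.745 ✓.

I_D ≈ 1.1 mA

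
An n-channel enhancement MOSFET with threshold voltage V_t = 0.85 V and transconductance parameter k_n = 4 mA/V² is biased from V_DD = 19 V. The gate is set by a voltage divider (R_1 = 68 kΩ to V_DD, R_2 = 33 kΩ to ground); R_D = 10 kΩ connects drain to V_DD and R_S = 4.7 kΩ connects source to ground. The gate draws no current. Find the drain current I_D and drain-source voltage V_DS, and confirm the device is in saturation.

V_G = V_DD·R_2/(R_1+R_2) = 19×33/101 = 6.21 V.
Assume saturation: I_D = (k_n/2)(V_GS − V_t)² with V_GS = V_G − I_D·R_S = 6.21 − 4.7·I_D.
Substituting gives 44.2·I_D² − 102·I_D + 57.4 = 0, with roots I_D = 0.99 or 1.31 mA.
The root I_D = 1.31 mA gives V_GS = 0.04 V ≤ V_t, so take I_D = 0.99 mA.
Then V_GS = 1.55 V and V_DS = V_DD − I_D(R_D+R_S) = 19 − 0.99×14.7 = 4.44 V.
Saturation requires V_DS ≥ V_GS − V_t = 0.704 V; 4.44 ≥ 0.704 ✓.

I_D ≈ 0.99 mA, V_DS ≈ 4.4 V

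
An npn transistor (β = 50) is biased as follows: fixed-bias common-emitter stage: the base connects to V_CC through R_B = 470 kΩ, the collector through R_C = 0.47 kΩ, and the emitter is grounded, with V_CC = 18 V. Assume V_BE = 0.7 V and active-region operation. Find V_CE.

Base loop: V_CC = I_B·R_B + V_BE, so I_B = (18 − 0.7)/470 kΩ = 0.0368 mA.
In the active region I_C = β·I_B = 50 × 0.0368 = 1.84 mA.
Collector loop: V_CE = V_CC − I_C·R_C = 18 − 1.84×0.47 = 17.1 V.
Since V_CE = 17.1 V > V_CE(sat) ≈ 0.2 V, the transistor is in the active region as assumed.

V_CE ≈ 17 V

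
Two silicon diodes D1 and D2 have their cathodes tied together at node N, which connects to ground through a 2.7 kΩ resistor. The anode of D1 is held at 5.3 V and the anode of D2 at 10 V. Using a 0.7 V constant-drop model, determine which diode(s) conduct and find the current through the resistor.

Only D2 conducts; I_R ≈ 3.4 mA

Assume both conduct. Then node N would need to be at both 5.3−0.7 = 4.6 V and 10−0.7 = 9.3 V, which is impossible.
Assume only D2 conducts: V_N = 10 − 0.7 = 9.3 V, so I_R = 9.3/2.7 = 3.44 mA.
Check D1: its anode-to-cathode voltage is 5.3 − 9.3 = -4 V < 0.7 V, so it is off. The assumption is consistent.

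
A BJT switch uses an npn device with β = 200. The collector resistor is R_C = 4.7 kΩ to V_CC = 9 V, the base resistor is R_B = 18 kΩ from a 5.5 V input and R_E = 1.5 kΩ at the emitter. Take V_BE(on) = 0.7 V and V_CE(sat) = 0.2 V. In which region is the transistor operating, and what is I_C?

saturation; I_C ≈ 1.4 mA

Assume active: I_B = (5.5 − 0.7)/(18 + 201×1.5) = 0.015 mA, I_C = β·I_B = 3 mA.
Then V_CE = 9 − 3×4.7 − 3.02×1.5 = -9.65 V < 0.2 V — the active assumption fails.
Re-solve with V_CE = 0.2 V. KCL at the emitter: V_E/R_E = (V_BB−0.7−V_E)/R_B + (V_CC−0.2−V_E)/R_C, giving V_E = 2.29 V.
I_C = (V_CC − 0.2 − V_E)/R_C = (8.8 − 2.29)/4.7 = 1.39 mA.
Check: I_B = (4.8 − 2.29)/18 = 0.14 mA, and β·I_B = 27.9 mA > I_C, confirming saturation.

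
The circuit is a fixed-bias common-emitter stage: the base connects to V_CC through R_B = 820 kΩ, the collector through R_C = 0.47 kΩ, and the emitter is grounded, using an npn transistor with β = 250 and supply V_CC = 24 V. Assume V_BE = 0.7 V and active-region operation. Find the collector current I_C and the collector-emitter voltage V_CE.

I_C ≈ 7.1 mA, V_CE ≈ 21 V

Base loop: V_CC = I_B·R_B + V_BE, so I_B = (24 − 0.7)/820 kΩ = 0.0284 mA.
In the active region I_C = β·I_B = 250 × 0.0284 = 7.1 mA.
Collector loop: V_CE = V_CC − I_C·R_C = 24 − 7.1×0.47 = 20.7 V.
Since V_CE = 20.7 V > V_CE(sat) ≈ 0.2 V, the transistor is in the active region as assumed.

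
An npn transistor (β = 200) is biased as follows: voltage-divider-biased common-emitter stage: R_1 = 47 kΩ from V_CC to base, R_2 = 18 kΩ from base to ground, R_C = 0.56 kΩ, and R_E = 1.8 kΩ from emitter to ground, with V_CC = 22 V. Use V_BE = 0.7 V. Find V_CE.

Thevenize the base divider: V_Th = V_CC·R_2/(R_1+R_2) = 22×18/65 = 6.09 V, R_Th = R_1‖R_2 = 13 kΩ.
Base-emitter loop: V_Th = I_B·R_Th + V_BE + (β+1)I_B·R_E, so I_B = (6.09 − 0.7) / (13 + 201×1.8) = 0.0144 mA.
I_C = β·I_B = 200×0.0144 = 2.88 mA, and I_E = (β+1)I_B = 2.89 mA.
V_CE = V_CC − I_C·R_C − I_E·R_E = 22 − 2.88×0.56 − 2.89×1.8 = 15.2 V.
V_CE = 15.2 V > 0.2 V confirms active-region operation.

V_CE ≈ 15 V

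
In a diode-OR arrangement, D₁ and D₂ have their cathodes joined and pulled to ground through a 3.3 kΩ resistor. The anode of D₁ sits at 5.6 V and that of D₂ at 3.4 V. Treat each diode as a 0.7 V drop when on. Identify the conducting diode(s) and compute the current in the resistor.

Assume both conduct. Then node N would need to be at both 5.6−0.7 = 4.9 V and 3.4−0.7 = 2.7 V, which is impossible.
Assume only D₁ conducts: V_N = 5.6 − 0.7 = 4.9 V, so I_R = 4.9/3.3 = 1.48 mA.
Check D₂: its anode-to-cathode voltage is 3.4 − 4.9 = -1.5 V < 0.7 V, so it is off. The assumption is consistent.

Only D₁ conducts; I_R ≈ 1.5 mA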